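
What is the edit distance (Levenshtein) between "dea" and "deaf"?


Computing edit distance: "dea" -> "deaf"
DP table:
           d    e    a    f
      0    1    2    3    4
  d   1    0    1    2    3
  e   2    1    0    1    2
  a   3    2    1    0    1
Edit distance = dp[3][4] = 1

1


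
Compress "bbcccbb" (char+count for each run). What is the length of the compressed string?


Input: bbcccbb
Runs:
  'b' x 2 => "b2"
  'c' x 3 => "c3"
  'b' x 2 => "b2"
Compressed: "b2c3b2"
Compressed length: 6

6


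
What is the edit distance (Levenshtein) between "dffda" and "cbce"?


Computing edit distance: "dffda" -> "cbce"
DP table:
           c    b    c    e
      0    1    2    3    4
  d   1    1    2    3    4
  f   2    2    2    3    4
  f   3    3    3    3    4
  d   4    4    4    4    4
  a   5    5    5    5    5
Edit distance = dp[5][4] = 5

5


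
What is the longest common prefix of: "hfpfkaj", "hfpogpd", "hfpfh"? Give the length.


Words: hfpfkaj, hfpogpd, hfpfh
  Position 0: all 'h' => match
  Position 1: all 'f' => match
  Position 2: all 'p' => match
  Position 3: ('f', 'o', 'f') => mismatch, stop
LCP = "hfp" (length 3)

3


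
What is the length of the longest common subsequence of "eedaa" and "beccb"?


LCS of "eedaa" and "beccb"
DP table:
           b    e    c    c    b
      0    0    0    0    0    0
  e   0    0    1    1    1    1
  e   0    0    1    1    1    1
  d   0    0    1    1    1    1
  a   0    0    1    1    1    1
  a   0    0    1    1    1    1
LCS length = dp[5][5] = 1

1


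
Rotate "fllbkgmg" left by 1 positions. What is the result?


Input: "fllbkgmg", rotate left by 1
First 1 characters: "f"
Remaining characters: "llbkgmg"
Concatenate remaining + first: "llbkgmg" + "f" = "llbkgmgf"

llbkgmgf


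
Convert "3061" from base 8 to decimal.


Input: "3061" in base 8
Positional expansion:
  Digit '3' (value 3) x 8^3 = 1536
  Digit '0' (value 0) x 8^2 = 0
  Digit '6' (value 6) x 8^1 = 48
  Digit '1' (value 1) x 8^0 = 1
Sum = 1585

1585


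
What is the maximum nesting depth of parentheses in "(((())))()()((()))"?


Input: "(((())))()()((()))"
Tracking depth:
  Position 0 '(': depth becomes 1
  Position 1 '(': depth becomes 2
  Position 2 '(': depth becomes 3
  Position 3 '(': depth becomes 4
  Position 4 ')': depth becomes 3
  Position 5 ')': depth becomes 2
  Position 6 ')': depth becomes 1
  Position 7 ')': depth becomes 0
  Position 8 '(': depth becomes 1
  Position 9 ')': depth becomes 0
  Position 10 '(': depth becomes 1
  Position 11 ')': depth becomes 0
  Position 12 '(': depth becomes 1
  Position 13 '(': depth becomes 2
  Position 14 '(': depth becomes 3
  Position 15 ')': depth becomes 2
  Position 16 ')': depth becomes 1
  Position 17 ')': depth becomes 0
Maximum depth reached: 4

4


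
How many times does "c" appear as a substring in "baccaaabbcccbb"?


Searching for "c" in "baccaaabbcccbb"
Scanning each position:
  Position 0: "b" => no
  Position 1: "a" => no
  Position 2: "c" => MATCH
  Position 3: "c" => MATCH
  Position 4: "a" => no
  Position 5: "a" => no
  Position 6: "a" => no
  Position 7: "b" => no
  Position 8: "b" => no
  Position 9: "c" => MATCH
  Position 10: "c" => MATCH
  Position 11: "c" => MATCH
  Position 12: "b" => no
  Position 13: "b" => no
Total occurrences: 5

5


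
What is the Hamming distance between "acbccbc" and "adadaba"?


Comparing "acbccbc" and "adadaba" position by position:
  Position 0: 'a' vs 'a' => same
  Position 1: 'c' vs 'd' => differ
  Position 2: 'b' vs 'a' => differ
  Position 3: 'c' vs 'd' => differ
  Position 4: 'c' vs 'a' => differ
  Position 5: 'b' vs 'b' => same
  Position 6: 'c' vs 'a' => differ
Total differences (Hamming distance): 5

5


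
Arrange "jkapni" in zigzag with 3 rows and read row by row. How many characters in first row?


Zigzag "jkapni" into 3 rows:
Placing characters:
  'j' => row 0
  'k' => row 1
  'a' => row 2
  'p' => row 1
  'n' => row 0
  'i' => row 1
Rows:
  Row 0: "jn"
  Row 1: "kpi"
  Row 2: "a"
First row length: 2

2


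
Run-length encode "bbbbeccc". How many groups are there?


Input: bbbbeccc
Scanning for consecutive runs:
  Group 1: 'b' x 4 (positions 0-3)
  Group 2: 'e' x 1 (positions 4-4)
  Group 3: 'c' x 3 (positions 5-7)
Total groups: 3

3


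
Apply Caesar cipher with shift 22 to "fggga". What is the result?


Caesar cipher: shift "fggga" by 22
  'f' (pos 5) + 22 = pos 1 = 'b'
  'g' (pos 6) + 22 = pos 2 = 'c'
  'g' (pos 6) + 22 = pos 2 = 'c'
  'g' (pos 6) + 22 = pos 2 = 'c'
  'a' (pos 0) + 22 = pos 22 = 'w'
Result: bcccw

bcccw


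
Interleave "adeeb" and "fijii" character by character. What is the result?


Interleaving "adeeb" and "fijii":
  Position 0: 'a' from first, 'f' from second => "af"
  Position 1: 'd' from first, 'i' from second => "di"
  Position 2: 'e' from first, 'j' from second => "ej"
  Position 3: 'e' from first, 'i' from second => "ei"
  Position 4: 'b' from first, 'i' from second => "bi"
Result: afdiejeibi

afdiejeibi


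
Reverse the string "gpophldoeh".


Input: gpophldoeh
Reading characters right to left:
  Position 9: 'h'
  Position 8: 'e'
  Position 7: 'o'
  Position 6: 'd'
  Position 5: 'l'
  Position 4: 'h'
  Position 3: 'p'
  Position 2: 'o'
  Position 1: 'p'
  Position 0: 'g'
Reversed: heodlhpopg

heodlhpopg


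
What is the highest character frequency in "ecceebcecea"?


Input: ecceebcecea
Character counts:
  'a': 1
  'b': 1
  'c': 4
  'e': 5
Maximum frequency: 5

5


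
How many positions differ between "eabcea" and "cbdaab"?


Comparing "eabcea" and "cbdaab" position by position:
  Position 0: 'e' vs 'c' => DIFFER
  Position 1: 'a' vs 'b' => DIFFER
  Position 2: 'b' vs 'd' => DIFFER
  Position 3: 'c' vs 'a' => DIFFER
  Position 4: 'e' vs 'a' => DIFFER
  Position 5: 'a' vs 'b' => DIFFER
Positions that differ: 6

6


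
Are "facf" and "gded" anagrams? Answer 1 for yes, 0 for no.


Strings: "facf", "gded"
Sorted first:  acff
Sorted second: ddeg
Differ at position 0: 'a' vs 'd' => not anagrams

0


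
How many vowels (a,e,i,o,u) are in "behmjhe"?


Input: behmjhe
Checking each character:
  'b' at position 0: consonant
  'e' at position 1: vowel (running total: 1)
  'h' at position 2: consonant
  'm' at position 3: consonant
  'j' at position 4: consonant
  'h' at position 5: consonant
  'e' at position 6: vowel (running total: 2)
Total vowels: 2

2


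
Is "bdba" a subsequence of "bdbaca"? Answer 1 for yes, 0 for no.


Check if "bdba" is a subsequence of "bdbaca"
Greedy scan:
  Position 0 ('b'): matches sub[0] = 'b'
  Position 1 ('d'): matches sub[1] = 'd'
  Position 2 ('b'): matches sub[2] = 'b'
  Position 3 ('a'): matches sub[3] = 'a'
  Position 4 ('c'): no match needed
  Position 5 ('a'): no match needed
All 4 characters matched => is a subsequence

1


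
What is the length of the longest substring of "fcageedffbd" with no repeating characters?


Input: "fcageedffbd"
Sliding window (track last position of each char):
  Position 0 ('f'): window [0,0] length 1 -- new best
  Position 1 ('c'): window [0,1] length 2 -- new best
  Position 2 ('a'): window [0,2] length 3 -- new best
  Position 3 ('g'): window [0,3] length 4 -- new best
  Position 4 ('e'): window [0,4] length 5 -- new best
  Position 5 ('e'): repeat (last at 4), move window start to 5
  Position 5 ('e'): window [5,5] length 1
  Position 6 ('d'): window [5,6] length 2
  Position 7 ('f'): window [5,7] length 3
  Position 8 ('f'): repeat (last at 7), move window start to 8
  Position 8 ('f'): window [8,8] length 1
  Position 9 ('b'): window [8,9] length 2
  Position 10 ('d'): window [8,10] length 3
Longest substring with no repeats: "fcage" with length 5

5


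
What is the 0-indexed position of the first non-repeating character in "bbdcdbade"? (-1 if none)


Input: bbdcdbade
Character frequencies:
  'a': 1
  'b': 3
  'c': 1
  'd': 3
  'e': 1
Scanning left to right for freq == 1:
  Position 0 ('b'): freq=3, skip
  Position 1 ('b'): freq=3, skip
  Position 2 ('d'): freq=3, skip
  Position 3 ('c'): unique! => answer = 3

3


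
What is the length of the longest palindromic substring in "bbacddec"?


Input: "bbacddec"
Checking substrings for palindromes:
  [0:2] "bb" (len 2) => palindrome
  [4:6] "dd" (len 2) => palindrome
Longest palindromic substring: "bb" with length 2

2


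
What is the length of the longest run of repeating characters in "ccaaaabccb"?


Input: "ccaaaabccb"
Scanning for longest run:
  Position 1 ('c'): continues run of 'c', length=2
  Position 2 ('a'): new char, reset run to 1
  Position 3 ('a'): continues run of 'a', length=2
  Position 4 ('a'): continues run of 'a', length=3
  Position 5 ('a'): continues run of 'a', length=4
  Position 6 ('b'): new char, reset run to 1
  Position 7 ('c'): new char, reset run to 1
  Position 8 ('c'): continues run of 'c', length=2
  Position 9 ('b'): new char, reset run to 1
Longest run: 'a' with length 4

4


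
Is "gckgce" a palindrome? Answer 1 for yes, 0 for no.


Input: gckgce
Reversed: ecgkcg
  Compare pos 0 ('g') with pos 5 ('e'): MISMATCH
  Compare pos 1 ('c') with pos 4 ('c'): match
  Compare pos 2 ('k') with pos 3 ('g'): MISMATCH
Result: not a palindrome

0


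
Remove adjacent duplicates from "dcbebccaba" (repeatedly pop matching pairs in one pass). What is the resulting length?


Input: dcbebccaba
Stack-based adjacent duplicate removal:
  Read 'd': push. Stack: d
  Read 'c': push. Stack: dc
  Read 'b': push. Stack: dcb
  Read 'e': push. Stack: dcbe
  Read 'b': push. Stack: dcbeb
  Read 'c': push. Stack: dcbebc
  Read 'c': matches stack top 'c' => pop. Stack: dcbeb
  Read 'a': push. Stack: dcbeba
  Read 'b': push. Stack: dcbebab
  Read 'a': push. Stack: dcbebaba
Final stack: "dcbebaba" (length 8)

8


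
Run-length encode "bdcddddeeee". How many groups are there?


Input: bdcddddeeee
Scanning for consecutive runs:
  Group 1: 'b' x 1 (positions 0-0)
  Group 2: 'd' x 1 (positions 1-1)
  Group 3: 'c' x 1 (positions 2-2)
  Group 4: 'd' x 4 (positions 3-6)
  Group 5: 'e' x 4 (positions 7-10)
Total groups: 5

5


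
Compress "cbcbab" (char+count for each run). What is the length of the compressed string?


Input: cbcbab
Runs:
  'c' x 1 => "c1"
  'b' x 1 => "b1"
  'c' x 1 => "c1"
  'b' x 1 => "b1"
  'a' x 1 => "a1"
  'b' x 1 => "b1"
Compressed: "c1b1c1b1a1b1"
Compressed length: 12

12


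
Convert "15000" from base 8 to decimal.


Input: "15000" in base 8
Positional expansion:
  Digit '1' (value 1) x 8^4 = 4096
  Digit '5' (value 5) x 8^3 = 2560
  Digit '0' (value 0) x 8^2 = 0
  Digit '0' (value 0) x 8^1 = 0
  Digit '0' (value 0) x 8^0 = 0
Sum = 6656

6656


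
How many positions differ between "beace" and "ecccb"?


Comparing "beace" and "ecccb" position by position:
  Position 0: 'b' vs 'e' => DIFFER
  Position 1: 'e' vs 'c' => DIFFER
  Position 2: 'a' vs 'c' => DIFFER
  Position 3: 'c' vs 'c' => same
  Position 4: 'e' vs 'b' => DIFFER
Positions that differ: 4

4


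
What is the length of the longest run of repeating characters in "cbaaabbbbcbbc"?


Input: "cbaaabbbbcbbc"
Scanning for longest run:
  Position 1 ('b'): new char, reset run to 1
  Position 2 ('a'): new char, reset run to 1
  Position 3 ('a'): continues run of 'a', length=2
  Position 4 ('a'): continues run of 'a', length=3
  Position 5 ('b'): new char, reset run to 1
  Position 6 ('b'): continues run of 'b', length=2
  Position 7 ('b'): continues run of 'b', length=3
  Position 8 ('b'): continues run of 'b', length=4
  Position 9 ('c'): new char, reset run to 1
  Position 10 ('b'): new char, reset run to 1
  Position 11 ('b'): continues run of 'b', length=2
  Position 12 ('c'): new char, reset run to 1
Longest run: 'b' with length 4

4


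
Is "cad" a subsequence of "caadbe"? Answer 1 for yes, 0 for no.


Check if "cad" is a subsequence of "caadbe"
Greedy scan:
  Position 0 ('c'): matches sub[0] = 'c'
  Position 1 ('a'): matches sub[1] = 'a'
  Position 2 ('a'): no match needed
  Position 3 ('d'): matches sub[2] = 'd'
  Position 4 ('b'): no match needed
  Position 5 ('e'): no match needed
All 3 characters matched => is a subsequence

1


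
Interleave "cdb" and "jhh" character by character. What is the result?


Interleaving "cdb" and "jhh":
  Position 0: 'c' from first, 'j' from second => "cj"
  Position 1: 'd' from first, 'h' from second => "dh"
  Position 2: 'b' from first, 'h' from second => "bh"
Result: cjdhbh

cjdhbh


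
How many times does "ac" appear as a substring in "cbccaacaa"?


Searching for "ac" in "cbccaacaa"
Scanning each position:
  Position 0: "cb" => no
  Position 1: "bc" => no
  Position 2: "cc" => no
  Position 3: "ca" => no
  Position 4: "aa" => no
  Position 5: "ac" => MATCH
  Position 6: "ca" => no
  Position 7: "aa" => no
Total occurrences: 1

1


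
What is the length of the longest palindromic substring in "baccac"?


Input: "baccac"
Checking substrings for palindromes:
  [1:5] "acca" (len 4) => palindrome
  [3:6] "cac" (len 3) => palindrome
  [2:4] "cc" (len 2) => palindrome
Longest palindromic substring: "acca" with length 4

4


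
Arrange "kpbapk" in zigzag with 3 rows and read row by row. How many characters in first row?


Zigzag "kpbapk" into 3 rows:
Placing characters:
  'k' => row 0
  'p' => row 1
  'b' => row 2
  'a' => row 1
  'p' => row 0
  'k' => row 1
Rows:
  Row 0: "kp"
  Row 1: "pak"
  Row 2: "b"
First row length: 2

2


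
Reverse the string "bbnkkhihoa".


Input: bbnkkhihoa
Reading characters right to left:
  Position 9: 'a'
  Position 8: 'o'
  Position 7: 'h'
  Position 6: 'i'
  Position 5: 'h'
  Position 4: 'k'
  Position 3: 'k'
  Position 2: 'n'
  Position 1: 'b'
  Position 0: 'b'
Reversed: aohihkknbb

aohihkknbb


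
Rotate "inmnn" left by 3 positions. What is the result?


Input: "inmnn", rotate left by 3
First 3 characters: "inm"
Remaining characters: "nn"
Concatenate remaining + first: "nn" + "inm" = "nninm"

nninm


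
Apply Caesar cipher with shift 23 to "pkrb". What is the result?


Caesar cipher: shift "pkrb" by 23
  'p' (pos 15) + 23 = pos 12 = 'm'
  'k' (pos 10) + 23 = pos 7 = 'h'
  'r' (pos 17) + 23 = pos 14 = 'o'
  'b' (pos 1) + 23 = pos 24 = 'y'
Result: mhoy

mhoy


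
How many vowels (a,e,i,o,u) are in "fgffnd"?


Input: fgffnd
Checking each character:
  'f' at position 0: consonant
  'g' at position 1: consonant
  'f' at position 2: consonant
  'f' at position 3: consonant
  'n' at position 4: consonant
  'd' at position 5: consonant
Total vowels: 0

0


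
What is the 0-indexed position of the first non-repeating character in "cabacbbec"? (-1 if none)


Input: cabacbbec
Character frequencies:
  'a': 2
  'b': 3
  'c': 3
  'e': 1
Scanning left to right for freq == 1:
  Position 0 ('c'): freq=3, skip
  Position 1 ('a'): freq=2, skip
  Position 2 ('b'): freq=3, skip
  Position 3 ('a'): freq=2, skip
  Position 4 ('c'): freq=3, skip
  Position 5 ('b'): freq=3, skip
  Position 6 ('b'): freq=3, skip
  Position 7 ('e'): unique! => answer = 7

7


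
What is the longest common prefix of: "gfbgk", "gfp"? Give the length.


Words: gfbgk, gfp
  Position 0: all 'g' => match
  Position 1: all 'f' => match
  Position 2: ('b', 'p') => mismatch, stop
LCP = "gf" (length 2)

2


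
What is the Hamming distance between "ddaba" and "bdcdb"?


Comparing "ddaba" and "bdcdb" position by position:
  Position 0: 'd' vs 'b' => differ
  Position 1: 'd' vs 'd' => same
  Position 2: 'a' vs 'c' => differ
  Position 3: 'b' vs 'd' => differ
  Position 4: 'a' vs 'b' => differ
Total differences (Hamming distance): 4

4


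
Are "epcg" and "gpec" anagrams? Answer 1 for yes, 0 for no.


Strings: "epcg", "gpec"
Sorted first:  cegp
Sorted second: cegp
Sorted forms match => anagrams

1


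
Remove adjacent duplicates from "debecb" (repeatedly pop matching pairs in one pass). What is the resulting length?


Input: debecb
Stack-based adjacent duplicate removal:
  Read 'd': push. Stack: d
  Read 'e': push. Stack: de
  Read 'b': push. Stack: deb
  Read 'e': push. Stack: debe
  Read 'c': push. Stack: debec
  Read 'b': push. Stack: debecb
Final stack: "debecb" (length 6)

6


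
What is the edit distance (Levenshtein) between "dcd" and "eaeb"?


Computing edit distance: "dcd" -> "eaeb"
DP table:
           e    a    e    b
      0    1    2    3    4
  d   1    1    2    3    4
  c   2    2    2    3    4
  d   3    3    3    3    4
Edit distance = dp[3][4] = 4

4


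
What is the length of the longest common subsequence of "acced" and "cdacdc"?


LCS of "acced" and "cdacdc"
DP table:
           c    d    a    c    d    c
      0    0    0    0    0    0    0
  a   0    0    0    1    1    1    1
  c   0    1    1    1    2    2    2
  c   0    1    1    1    2    2    3
  e   0    1    1    1    2    2    3
  d   0    1    2    2    2    3    3
LCS length = dp[5][6] = 3

3


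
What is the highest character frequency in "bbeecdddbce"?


Input: bbeecdddbce
Character counts:
  'b': 3
  'c': 2
  'd': 3
  'e': 3
Maximum frequency: 3

3


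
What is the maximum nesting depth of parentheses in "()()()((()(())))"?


Input: "()()()((()(())))"
Tracking depth:
  Position 0 '(': depth becomes 1
  Position 1 ')': depth becomes 0
  Position 2 '(': depth becomes 1
  Position 3 ')': depth becomes 0
  Position 4 '(': depth becomes 1
  Position 5 ')': depth becomes 0
  Position 6 '(': depth becomes 1
  Position 7 '(': depth becomes 2
  Position 8 '(': depth becomes 3
  Position 9 ')': depth becomes 2
  Position 10 '(': depth becomes 3
  Position 11 '(': depth becomes 4
  Position 12 ')': depth becomes 3
  Position 13 ')': depth becomes 2
  Position 14 ')': depth becomes 1
  Position 15 ')': depth becomes 0
Maximum depth reached: 4

4


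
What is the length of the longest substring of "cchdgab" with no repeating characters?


Input: "cchdgab"
Sliding window (track last position of each char):
  Position 0 ('c'): window [0,0] length 1 -- new best
  Position 1 ('c'): repeat (last at 0), move window start to 1
  Position 1 ('c'): window [1,1] length 1
  Position 2 ('h'): window [1,2] length 2 -- new best
  Position 3 ('d'): window [1,3] length 3 -- new best
  Position 4 ('g'): window [1,4] length 4 -- new best
  Position 5 ('a'): window [1,5] length 5 -- new best
  Position 6 ('b'): window [1,6] length 6 -- new best
Longest substring with no repeats: "chdgab" with length 6

6


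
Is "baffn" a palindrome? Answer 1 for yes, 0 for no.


Input: baffn
Reversed: nffab
  Compare pos 0 ('b') with pos 4 ('n'): MISMATCH
  Compare pos 1 ('a') with pos 3 ('f'): MISMATCH
Result: not a palindrome

0


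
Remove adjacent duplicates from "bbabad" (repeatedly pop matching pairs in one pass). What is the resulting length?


Input: bbabad
Stack-based adjacent duplicate removal:
  Read 'b': push. Stack: b
  Read 'b': matches stack top 'b' => pop. Stack: (empty)
  Read 'a': push. Stack: a
  Read 'b': push. Stack: ab
  Read 'a': push. Stack: aba
  Read 'd': push. Stack: abad
Final stack: "abad" (length 4)

4


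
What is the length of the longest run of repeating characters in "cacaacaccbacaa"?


Input: "cacaacaccbacaa"
Scanning for longest run:
  Position 1 ('a'): new char, reset run to 1
  Position 2 ('c'): new char, reset run to 1
  Position 3 ('a'): new char, reset run to 1
  Position 4 ('a'): continues run of 'a', length=2
  Position 5 ('c'): new char, reset run to 1
  Position 6 ('a'): new char, reset run to 1
  Position 7 ('c'): new char, reset run to 1
  Position 8 ('c'): continues run of 'c', length=2
  Position 9 ('b'): new char, reset run to 1
  Position 10 ('a'): new char, reset run to 1
  Position 11 ('c'): new char, reset run to 1
  Position 12 ('a'): new char, reset run to 1
  Position 13 ('a'): continues run of 'a', length=2
Longest run: 'a' with length 2

2


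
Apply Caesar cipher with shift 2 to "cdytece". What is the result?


Caesar cipher: shift "cdytece" by 2
  'c' (pos 2) + 2 = pos 4 = 'e'
  'd' (pos 3) + 2 = pos 5 = 'f'
  'y' (pos 24) + 2 = pos 0 = 'a'
  't' (pos 19) + 2 = pos 21 = 'v'
  'e' (pos 4) + 2 = pos 6 = 'g'
  'c' (pos 2) + 2 = pos 4 = 'e'
  'e' (pos 4) + 2 = pos 6 = 'g'
Result: efavgeg

efavgeg


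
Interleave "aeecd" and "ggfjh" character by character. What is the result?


Interleaving "aeecd" and "ggfjh":
  Position 0: 'a' from first, 'g' from second => "ag"
  Position 1: 'e' from first, 'g' from second => "eg"
  Position 2: 'e' from first, 'f' from second => "ef"
  Position 3: 'c' from first, 'j' from second => "cj"
  Position 4: 'd' from first, 'h' from second => "dh"
Result: agegefcjdh

agegefcjdh


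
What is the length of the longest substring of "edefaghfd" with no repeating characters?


Input: "edefaghfd"
Sliding window (track last position of each char):
  Position 0 ('e'): window [0,0] length 1 -- new best
  Position 1 ('d'): window [0,1] length 2 -- new best
  Position 2 ('e'): repeat (last at 0), move window start to 1
  Position 2 ('e'): window [1,2] length 2
  Position 3 ('f'): window [1,3] length 3 -- new best
  Position 4 ('a'): window [1,4] length 4 -- new best
  Position 5 ('g'): window [1,5] length 5 -- new best
  Position 6 ('h'): window [1,6] length 6 -- new best
  Position 7 ('f'): repeat (last at 3), move window start to 4
  Position 7 ('f'): window [4,7] length 4
  Position 8 ('d'): window [4,8] length 5
Longest substring with no repeats: "defagh" with length 6

6


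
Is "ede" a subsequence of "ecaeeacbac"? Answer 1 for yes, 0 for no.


Check if "ede" is a subsequence of "ecaeeacbac"
Greedy scan:
  Position 0 ('e'): matches sub[0] = 'e'
  Position 1 ('c'): no match needed
  Position 2 ('a'): no match needed
  Position 3 ('e'): no match needed
  Position 4 ('e'): no match needed
  Position 5 ('a'): no match needed
  Position 6 ('c'): no match needed
  Position 7 ('b'): no match needed
  Position 8 ('a'): no match needed
  Position 9 ('c'): no match needed
Only matched 1/3 characters => not a subsequence

0


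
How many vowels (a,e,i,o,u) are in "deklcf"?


Input: deklcf
Checking each character:
  'd' at position 0: consonant
  'e' at position 1: vowel (running total: 1)
  'k' at position 2: consonant
  'l' at position 3: consonant
  'c' at position 4: consonant
  'f' at position 5: consonant
Total vowels: 1

1


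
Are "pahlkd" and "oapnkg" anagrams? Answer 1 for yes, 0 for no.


Strings: "pahlkd", "oapnkg"
Sorted first:  adhklp
Sorted second: agknop
Differ at position 1: 'd' vs 'g' => not anagrams

0


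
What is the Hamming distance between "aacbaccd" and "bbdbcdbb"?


Comparing "aacbaccd" and "bbdbcdbb" position by position:
  Position 0: 'a' vs 'b' => differ
  Position 1: 'a' vs 'b' => differ
  Position 2: 'c' vs 'd' => differ
  Position 3: 'b' vs 'b' => same
  Position 4: 'a' vs 'c' => differ
  Position 5: 'c' vs 'd' => differ
  Position 6: 'c' vs 'b' => differ
  Position 7: 'd' vs 'b' => differ
Total differences (Hamming distance): 7

7


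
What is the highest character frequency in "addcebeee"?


Input: addcebeee
Character counts:
  'a': 1
  'b': 1
  'c': 1
  'd': 2
  'e': 4
Maximum frequency: 4

4


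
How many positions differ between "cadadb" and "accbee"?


Comparing "cadadb" and "accbee" position by position:
  Position 0: 'c' vs 'a' => DIFFER
  Position 1: 'a' vs 'c' => DIFFER
  Position 2: 'd' vs 'c' => DIFFER
  Position 3: 'a' vs 'b' => DIFFER
  Position 4: 'd' vs 'e' => DIFFER
  Position 5: 'b' vs 'e' => DIFFER
Positions that differ: 6

6


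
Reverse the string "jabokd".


Input: jabokd
Reading characters right to left:
  Position 5: 'd'
  Position 4: 'k'
  Position 3: 'o'
  Position 2: 'b'
  Position 1: 'a'
  Position 0: 'j'
Reversed: dkobaj

dkobaj


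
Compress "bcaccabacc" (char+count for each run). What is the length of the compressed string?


Input: bcaccabacc
Runs:
  'b' x 1 => "b1"
  'c' x 1 => "c1"
  'a' x 1 => "a1"
  'c' x 2 => "c2"
  'a' x 1 => "a1"
  'b' x 1 => "b1"
  'a' x 1 => "a1"
  'c' x 2 => "c2"
Compressed: "b1c1a1c2a1b1a1c2"
Compressed length: 16

16


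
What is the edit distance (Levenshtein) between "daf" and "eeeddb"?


Computing edit distance: "daf" -> "eeeddb"
DP table:
           e    e    e    d    d    b
      0    1    2    3    4    5    6
  d   1    1    2    3    3    4    5
  a   2    2    2    3    4    4    5
  f   3    3    3    3    4    5    5
Edit distance = dp[3][6] = 5

5


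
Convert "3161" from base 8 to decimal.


Input: "3161" in base 8
Positional expansion:
  Digit '3' (value 3) x 8^3 = 1536
  Digit '1' (value 1) x 8^2 = 64
  Digit '6' (value 6) x 8^1 = 48
  Digit '1' (value 1) x 8^0 = 1
Sum = 1649

1649


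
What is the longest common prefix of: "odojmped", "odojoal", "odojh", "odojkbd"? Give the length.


Words: odojmped, odojoal, odojh, odojkbd
  Position 0: all 'o' => match
  Position 1: all 'd' => match
  Position 2: all 'o' => match
  Position 3: all 'j' => match
  Position 4: ('m', 'o', 'h', 'k') => mismatch, stop
LCP = "odoj" (length 4)

4


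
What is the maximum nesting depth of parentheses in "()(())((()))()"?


Input: "()(())((()))()"
Tracking depth:
  Position 0 '(': depth becomes 1
  Position 1 ')': depth becomes 0
  Position 2 '(': depth becomes 1
  Position 3 '(': depth becomes 2
  Position 4 ')': depth becomes 1
  Position 5 ')': depth becomes 0
  Position 6 '(': depth becomes 1
  Position 7 '(': depth becomes 2
  Position 8 '(': depth becomes 3
  Position 9 ')': depth becomes 2
  Position 10 ')': depth becomes 1
  Position 11 ')': depth becomes 0
  Position 12 '(': depth becomes 1
  Position 13 ')': depth becomes 0
Maximum depth reached: 3

3


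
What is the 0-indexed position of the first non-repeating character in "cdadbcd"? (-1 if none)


Input: cdadbcd
Character frequencies:
  'a': 1
  'b': 1
  'c': 2
  'd': 3
Scanning left to right for freq == 1:
  Position 0 ('c'): freq=2, skip
  Position 1 ('d'): freq=3, skip
  Position 2 ('a'): unique! => answer = 2

2


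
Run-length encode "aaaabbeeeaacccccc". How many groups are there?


Input: aaaabbeeeaacccccc
Scanning for consecutive runs:
  Group 1: 'a' x 4 (positions 0-3)
  Group 2: 'b' x 2 (positions 4-5)
  Group 3: 'e' x 3 (positions 6-8)
  Group 4: 'a' x 2 (positions 9-10)
  Group 5: 'c' x 6 (positions 11-16)
Total groups: 5

5


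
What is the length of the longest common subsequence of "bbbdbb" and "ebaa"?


LCS of "bbbdbb" and "ebaa"
DP table:
           e    b    a    a
      0    0    0    0    0
  b   0    0    1    1    1
  b   0    0    1    1    1
  b   0    0    1    1    1
  d   0    0    1    1    1
  b   0    0    1    1    1
  b   0    0    1    1    1
LCS length = dp[6][4] = 1

1


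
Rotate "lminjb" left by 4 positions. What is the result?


Input: "lminjb", rotate left by 4
First 4 characters: "lmin"
Remaining characters: "jb"
Concatenate remaining + first: "jb" + "lmin" = "jblmin"

jblmin


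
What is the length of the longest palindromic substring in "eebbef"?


Input: "eebbef"
Checking substrings for palindromes:
  [1:5] "ebbe" (len 4) => palindrome
  [0:2] "ee" (len 2) => palindrome
  [2:4] "bb" (len 2) => palindrome
Longest palindromic substring: "ebbe" with length 4

4


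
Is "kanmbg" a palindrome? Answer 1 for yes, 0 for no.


Input: kanmbg
Reversed: gbmnak
  Compare pos 0 ('k') with pos 5 ('g'): MISMATCH
  Compare pos 1 ('a') with pos 4 ('b'): MISMATCH
  Compare pos 2 ('n') with pos 3 ('m'): MISMATCH
Result: not a palindrome

0


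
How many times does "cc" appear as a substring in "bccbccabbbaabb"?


Searching for "cc" in "bccbccabbbaabb"
Scanning each position:
  Position 0: "bc" => no
  Position 1: "cc" => MATCH
  Position 2: "cb" => no
  Position 3: "bc" => no
  Position 4: "cc" => MATCH
  Position 5: "ca" => no
  Position 6: "ab" => no
  Position 7: "bb" => no
  Position 8: "bb" => no
  Position 9: "ba" => no
  Position 10: "aa" => no
  Position 11: "ab" => no
  Position 12: "bb" => no
Total occurrences: 2

2


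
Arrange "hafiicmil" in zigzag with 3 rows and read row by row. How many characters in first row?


Zigzag "hafiicmil" into 3 rows:
Placing characters:
  'h' => row 0
  'a' => row 1
  'f' => row 2
  'i' => row 1
  'i' => row 0
  'c' => row 1
  'm' => row 2
  'i' => row 1
  'l' => row 0
Rows:
  Row 0: "hil"
  Row 1: "aici"
  Row 2: "fm"
First row length: 3

3


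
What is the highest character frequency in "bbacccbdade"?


Input: bbacccbdade
Character counts:
  'a': 2
  'b': 3
  'c': 3
  'd': 2
  'e': 1
Maximum frequency: 3

3


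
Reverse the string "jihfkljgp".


Input: jihfkljgp
Reading characters right to left:
  Position 8: 'p'
  Position 7: 'g'
  Position 6: 'j'
  Position 5: 'l'
  Position 4: 'k'
  Position 3: 'f'
  Position 2: 'h'
  Position 1: 'i'
  Position 0: 'j'
Reversed: pgjlkfhij

pgjlkfhij


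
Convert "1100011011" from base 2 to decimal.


Input: "1100011011" in base 2
Positional expansion:
  Digit '1' (value 1) x 2^9 = 512
  Digit '1' (value 1) x 2^8 = 256
  Digit '0' (value 0) x 2^7 = 0
  Digit '0' (value 0) x 2^6 = 0
  Digit '0' (value 0) x 2^5 = 0
  Digit '1' (value 1) x 2^4 = 16
  Digit '1' (value 1) x 2^3 = 8
  Digit '0' (value 0) x 2^2 = 0
  Digit '1' (value 1) x 2^1 = 2
  Digit '1' (value 1) x 2^0 = 1
Sum = 795

795


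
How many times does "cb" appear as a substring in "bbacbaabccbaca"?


Searching for "cb" in "bbacbaabccbaca"
Scanning each position:
  Position 0: "bb" => no
  Position 1: "ba" => no
  Position 2: "ac" => no
  Position 3: "cb" => MATCH
  Position 4: "ba" => no
  Position 5: "aa" => no
  Position 6: "ab" => no
  Position 7: "bc" => no
  Position 8: "cc" => no
  Position 9: "cb" => MATCH
  Position 10: "ba" => no
  Position 11: "ac" => no
  Position 12: "ca" => no
Total occurrences: 2

2


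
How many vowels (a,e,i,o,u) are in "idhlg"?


Input: idhlg
Checking each character:
  'i' at position 0: vowel (running total: 1)
  'd' at position 1: consonant
  'h' at position 2: consonant
  'l' at position 3: consonant
  'g' at position 4: consonant
Total vowels: 1

1


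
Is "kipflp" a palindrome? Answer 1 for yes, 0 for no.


Input: kipflp
Reversed: plfpik
  Compare pos 0 ('k') with pos 5 ('p'): MISMATCH
  Compare pos 1 ('i') with pos 4 ('l'): MISMATCH
  Compare pos 2 ('p') with pos 3 ('f'): MISMATCH
Result: not a palindrome

0


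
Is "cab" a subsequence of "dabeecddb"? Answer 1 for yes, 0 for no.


Check if "cab" is a subsequence of "dabeecddb"
Greedy scan:
  Position 0 ('d'): no match needed
  Position 1 ('a'): no match needed
  Position 2 ('b'): no match needed
  Position 3 ('e'): no match needed
  Position 4 ('e'): no match needed
  Position 5 ('c'): matches sub[0] = 'c'
  Position 6 ('d'): no match needed
  Position 7 ('d'): no match needed
  Position 8 ('b'): no match needed
Only matched 1/3 characters => not a subsequence

0


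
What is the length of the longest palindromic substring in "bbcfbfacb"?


Input: "bbcfbfacb"
Checking substrings for palindromes:
  [3:6] "fbf" (len 3) => palindrome
  [0:2] "bb" (len 2) => palindrome
Longest palindromic substring: "fbf" with length 3

3


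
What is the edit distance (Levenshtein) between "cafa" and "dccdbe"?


Computing edit distance: "cafa" -> "dccdbe"
DP table:
           d    c    c    d    b    e
      0    1    2    3    4    5    6
  c   1    1    1    2    3    4    5
  a   2    2    2    2    3    4    5
  f   3    3    3    3    3    4    5
  a   4    4    4    4    4    4    5
Edit distance = dp[4][6] = 5

5


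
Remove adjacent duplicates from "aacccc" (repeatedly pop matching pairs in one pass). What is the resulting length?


Input: aacccc
Stack-based adjacent duplicate removal:
  Read 'a': push. Stack: a
  Read 'a': matches stack top 'a' => pop. Stack: (empty)
  Read 'c': push. Stack: c
  Read 'c': matches stack top 'c' => pop. Stack: (empty)
  Read 'c': push. Stack: c
  Read 'c': matches stack top 'c' => pop. Stack: (empty)
Final stack: "" (length 0)

0


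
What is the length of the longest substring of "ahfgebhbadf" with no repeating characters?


Input: "ahfgebhbadf"
Sliding window (track last position of each char):
  Position 0 ('a'): window [0,0] length 1 -- new best
  Position 1 ('h'): window [0,1] length 2 -- new best
  Position 2 ('f'): window [0,2] length 3 -- new best
  Position 3 ('g'): window [0,3] length 4 -- new best
  Position 4 ('e'): window [0,4] length 5 -- new best
  Position 5 ('b'): window [0,5] length 6 -- new best
  Position 6 ('h'): repeat (last at 1), move window start to 2
  Position 6 ('h'): window [2,6] length 5
  Position 7 ('b'): repeat (last at 5), move window start to 6
  Position 7 ('b'): window [6,7] length 2
  Position 8 ('a'): window [6,8] length 3
  Position 9 ('d'): window [6,9] length 4
  Position 10 ('f'): window [6,10] length 5
Longest substring with no repeats: "ahfgeb" with length 6

6


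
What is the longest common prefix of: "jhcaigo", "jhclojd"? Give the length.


Words: jhcaigo, jhclojd
  Position 0: all 'j' => match
  Position 1: all 'h' => match
  Position 2: all 'c' => match
  Position 3: ('a', 'l') => mismatch, stop
LCP = "jhc" (length 3)

3


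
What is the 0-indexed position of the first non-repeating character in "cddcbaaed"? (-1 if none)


Input: cddcbaaed
Character frequencies:
  'a': 2
  'b': 1
  'c': 2
  'd': 3
  'e': 1
Scanning left to right for freq == 1:
  Position 0 ('c'): freq=2, skip
  Position 1 ('d'): freq=3, skip
  Position 2 ('d'): freq=3, skip
  Position 3 ('c'): freq=2, skip
  Position 4 ('b'): unique! => answer = 4

4


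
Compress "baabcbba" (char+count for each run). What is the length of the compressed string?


Input: baabcbba
Runs:
  'b' x 1 => "b1"
  'a' x 2 => "a2"
  'b' x 1 => "b1"
  'c' x 1 => "c1"
  'b' x 2 => "b2"
  'a' x 1 => "a1"
Compressed: "b1a2b1c1b2a1"
Compressed length: 12

12


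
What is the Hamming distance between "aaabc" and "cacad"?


Comparing "aaabc" and "cacad" position by position:
  Position 0: 'a' vs 'c' => differ
  Position 1: 'a' vs 'a' => same
  Position 2: 'a' vs 'c' => differ
  Position 3: 'b' vs 'a' => differ
  Position 4: 'c' vs 'd' => differ
Total differences (Hamming distance): 4

4


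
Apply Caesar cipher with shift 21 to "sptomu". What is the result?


Caesar cipher: shift "sptomu" by 21
  's' (pos 18) + 21 = pos 13 = 'n'
  'p' (pos 15) + 21 = pos 10 = 'k'
  't' (pos 19) + 21 = pos 14 = 'o'
  'o' (pos 14) + 21 = pos 9 = 'j'
  'm' (pos 12) + 21 = pos 7 = 'h'
  'u' (pos 20) + 21 = pos 15 = 'p'
Result: nkojhp

nkojhp


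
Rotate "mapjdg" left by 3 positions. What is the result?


Input: "mapjdg", rotate left by 3
First 3 characters: "map"
Remaining characters: "jdg"
Concatenate remaining + first: "jdg" + "map" = "jdgmap"

jdgmap


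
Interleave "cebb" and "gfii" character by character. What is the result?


Interleaving "cebb" and "gfii":
  Position 0: 'c' from first, 'g' from second => "cg"
  Position 1: 'e' from first, 'f' from second => "ef"
  Position 2: 'b' from first, 'i' from second => "bi"
  Position 3: 'b' from first, 'i' from second => "bi"
Result: cgefbibi

cgefbibi


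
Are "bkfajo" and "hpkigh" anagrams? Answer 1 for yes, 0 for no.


Strings: "bkfajo", "hpkigh"
Sorted first:  abfjko
Sorted second: ghhikp
Differ at position 0: 'a' vs 'g' => not anagrams

0


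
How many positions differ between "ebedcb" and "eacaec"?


Comparing "ebedcb" and "eacaec" position by position:
  Position 0: 'e' vs 'e' => same
  Position 1: 'b' vs 'a' => DIFFER
  Position 2: 'e' vs 'c' => DIFFER
  Position 3: 'd' vs 'a' => DIFFER
  Position 4: 'c' vs 'e' => DIFFER
  Position 5: 'b' vs 'c' => DIFFER
Positions that differ: 5

5


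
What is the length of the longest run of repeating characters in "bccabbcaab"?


Input: "bccabbcaab"
Scanning for longest run:
  Position 1 ('c'): new char, reset run to 1
  Position 2 ('c'): continues run of 'c', length=2
  Position 3 ('a'): new char, reset run to 1
  Position 4 ('b'): new char, reset run to 1
  Position 5 ('b'): continues run of 'b', length=2
  Position 6 ('c'): new char, reset run to 1
  Position 7 ('a'): new char, reset run to 1
  Position 8 ('a'): continues run of 'a', length=2
  Position 9 ('b'): new char, reset run to 1
Longest run: 'c' with length 2

2


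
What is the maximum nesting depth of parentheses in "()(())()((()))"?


Input: "()(())()((()))"
Tracking depth:
  Position 0 '(': depth becomes 1
  Position 1 ')': depth becomes 0
  Position 2 '(': depth becomes 1
  Position 3 '(': depth becomes 2
  Position 4 ')': depth becomes 1
  Position 5 ')': depth becomes 0
  Position 6 '(': depth becomes 1
  Position 7 ')': depth becomes 0
  Position 8 '(': depth becomes 1
  Position 9 '(': depth becomes 2
  Position 10 '(': depth becomes 3
  Position 11 ')': depth becomes 2
  Position 12 ')': depth becomes 1
  Position 13 ')': depth becomes 0
Maximum depth reached: 3

3


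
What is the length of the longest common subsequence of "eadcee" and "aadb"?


LCS of "eadcee" and "aadb"
DP table:
           a    a    d    b
      0    0    0    0    0
  e   0    0    0    0    0
  a   0    1    1    1    1
  d   0    1    1    2    2
  c   0    1    1    2    2
  e   0    1    1    2    2
  e   0    1    1    2    2
LCS length = dp[6][4] = 2

2


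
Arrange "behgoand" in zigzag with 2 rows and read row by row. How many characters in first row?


Zigzag "behgoand" into 2 rows:
Placing characters:
  'b' => row 0
  'e' => row 1
  'h' => row 0
  'g' => row 1
  'o' => row 0
  'a' => row 1
  'n' => row 0
  'd' => row 1
Rows:
  Row 0: "bhon"
  Row 1: "egad"
First row length: 4

4


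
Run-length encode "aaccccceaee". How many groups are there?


Input: aaccccceaee
Scanning for consecutive runs:
  Group 1: 'a' x 2 (positions 0-1)
  Group 2: 'c' x 5 (positions 2-6)
  Group 3: 'e' x 1 (positions 7-7)
  Group 4: 'a' x 1 (positions 8-8)
  Group 5: 'e' x 2 (positions 9-10)
Total groups: 5

5


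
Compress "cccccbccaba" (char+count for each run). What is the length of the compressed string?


Input: cccccbccaba
Runs:
  'c' x 5 => "c5"
  'b' x 1 => "b1"
  'c' x 2 => "c2"
  'a' x 1 => "a1"
  'b' x 1 => "b1"
  'a' x 1 => "a1"
Compressed: "c5b1c2a1b1a1"
Compressed length: 12

12


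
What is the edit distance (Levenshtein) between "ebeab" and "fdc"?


Computing edit distance: "ebeab" -> "fdc"
DP table:
           f    d    c
      0    1    2    3
  e   1    1    2    3
  b   2    2    2    3
  e   3    3    3    3
  a   4    4    4    4
  b   5    5    5    5
Edit distance = dp[5][3] = 5

5


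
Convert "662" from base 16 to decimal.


Input: "662" in base 16
Positional expansion:
  Digit '6' (value 6) x 16^2 = 1536
  Digit '6' (value 6) x 16^1 = 96
  Digit '2' (value 2) x 16^0 = 2
Sum = 1634

1634


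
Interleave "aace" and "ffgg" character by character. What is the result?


Interleaving "aace" and "ffgg":
  Position 0: 'a' from first, 'f' from second => "af"
  Position 1: 'a' from first, 'f' from second => "af"
  Position 2: 'c' from first, 'g' from second => "cg"
  Position 3: 'e' from first, 'g' from second => "eg"
Result: afafcgeg

afafcgeg


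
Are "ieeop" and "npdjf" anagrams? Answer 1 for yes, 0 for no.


Strings: "ieeop", "npdjf"
Sorted first:  eeiop
Sorted second: dfjnp
Differ at position 0: 'e' vs 'd' => not anagrams

0


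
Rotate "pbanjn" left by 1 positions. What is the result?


Input: "pbanjn", rotate left by 1
First 1 characters: "p"
Remaining characters: "banjn"
Concatenate remaining + first: "banjn" + "p" = "banjnp"

banjnp


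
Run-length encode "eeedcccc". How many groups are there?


Input: eeedcccc
Scanning for consecutive runs:
  Group 1: 'e' x 3 (positions 0-2)
  Group 2: 'd' x 1 (positions 3-3)
  Group 3: 'c' x 4 (positions 4-7)
Total groups: 3

3


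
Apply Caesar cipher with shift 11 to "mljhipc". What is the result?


Caesar cipher: shift "mljhipc" by 11
  'm' (pos 12) + 11 = pos 23 = 'x'
  'l' (pos 11) + 11 = pos 22 = 'w'
  'j' (pos 9) + 11 = pos 20 = 'u'
  'h' (pos 7) + 11 = pos 18 = 's'
  'i' (pos 8) + 11 = pos 19 = 't'
  'p' (pos 15) + 11 = pos 0 = 'a'
  'c' (pos 2) + 11 = pos 13 = 'n'
Result: xwustan

xwustan
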